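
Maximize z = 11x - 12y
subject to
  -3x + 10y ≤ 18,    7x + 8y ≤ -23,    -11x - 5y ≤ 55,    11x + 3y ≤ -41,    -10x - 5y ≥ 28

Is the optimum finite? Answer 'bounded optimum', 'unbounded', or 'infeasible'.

Vertices and z = 11x - 12y:
  (-187/47, 57/94) → z = -2399/47
  (-128/25, 33/125) → z = -7436/125
  (-259/67, 34/67) → z = -3257/67
  (-20/11, -7) → z = 64
The feasible region has finitely many vertices and no improving ray; the maximum is 64 at (-20/11, -7).

bounded optimum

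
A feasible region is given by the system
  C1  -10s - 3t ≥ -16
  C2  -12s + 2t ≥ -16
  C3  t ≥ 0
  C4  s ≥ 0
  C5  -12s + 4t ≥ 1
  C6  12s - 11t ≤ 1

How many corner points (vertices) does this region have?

The feasible vertices (each the meet of two boundaries and inside every other half-plane) are:
  (0, 16/3)
  (61/76, 101/38)
  (0, 1/4)

3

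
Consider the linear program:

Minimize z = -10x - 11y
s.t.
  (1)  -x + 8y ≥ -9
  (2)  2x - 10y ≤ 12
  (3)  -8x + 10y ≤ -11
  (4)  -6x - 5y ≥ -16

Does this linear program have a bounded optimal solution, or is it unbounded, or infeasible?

bounded optimum

Extreme points and z = -10x - 11y:
  (1, -1) → z = 1
  (-1/27, -61/54) → z = 691/54
  (22/7, -4/7) → z = -176/7
  (43/20, 31/50) → z = -708/25
The feasible region has finitely many vertices and no improving ray; the minimum is -708/25 at (43/20, 31/50).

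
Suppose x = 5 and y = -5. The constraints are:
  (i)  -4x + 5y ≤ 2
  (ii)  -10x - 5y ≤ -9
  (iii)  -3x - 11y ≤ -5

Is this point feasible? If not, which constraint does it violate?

not feasible — violates (iii)

Constraint (iii): -3x - 11y = 40, which is not ≤ -5. All other constraints are satisfied.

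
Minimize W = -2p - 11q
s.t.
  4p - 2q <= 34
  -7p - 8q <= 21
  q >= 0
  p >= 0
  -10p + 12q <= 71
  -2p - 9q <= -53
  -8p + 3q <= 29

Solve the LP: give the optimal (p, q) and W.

Feasible corners and W = -2p - 11q:
  (275/14, 156/7) → W = -1991/7
  (103/10, 18/5) → W = -301/5
  (0, 71/12) → W = -781/12
  (0, 53/9) → W = -583/9

p = 275/14, q = 156/7, minimum W = -1991/7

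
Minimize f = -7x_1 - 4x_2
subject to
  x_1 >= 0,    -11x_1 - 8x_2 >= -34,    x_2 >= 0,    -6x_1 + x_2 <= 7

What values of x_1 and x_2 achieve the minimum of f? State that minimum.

Corner points and f = -7x_1 - 4x_2:
  (0, 17/4) → f = -17
  (0, 0) → f = 0
  (34/11, 0) → f = -238/11

The optimum lies where -11x_1 - 8x_2 = -34 and x_2 = 0.
Solving simultaneously gives x_1 = 34/11, x_2 = 0.

x_1 = 34/11, x_2 = 0, minimum f = -238/11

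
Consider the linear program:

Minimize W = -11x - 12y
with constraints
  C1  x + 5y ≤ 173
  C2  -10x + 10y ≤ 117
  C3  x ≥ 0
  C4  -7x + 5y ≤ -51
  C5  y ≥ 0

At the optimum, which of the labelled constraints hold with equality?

C1 and C5

Extreme points and W = -11x - 12y:
  (28, 29) → W = -656
  (173, 0) → W = -1903
  (51/7, 0) → W = -561/7

The minimum is at (173, 0). Substituting into each constraint, equality holds for C1 and C5; the remaining constraints have slack.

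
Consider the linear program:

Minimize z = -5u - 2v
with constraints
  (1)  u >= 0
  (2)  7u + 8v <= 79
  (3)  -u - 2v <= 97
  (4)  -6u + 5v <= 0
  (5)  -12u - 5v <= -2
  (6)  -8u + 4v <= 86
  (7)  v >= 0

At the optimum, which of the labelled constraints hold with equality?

Corner points and z = -5u - 2v:
  (395/83, 474/83) → z = -2923/83
  (79/7, 0) → z = -395/7
  (1/9, 2/15) → z = -37/45
  (1/6, 0) → z = -5/6

The minimum is at (79/7, 0). Substituting into each constraint, equality holds for (2) and (7); the remaining constraints have slack.

(2) and (7)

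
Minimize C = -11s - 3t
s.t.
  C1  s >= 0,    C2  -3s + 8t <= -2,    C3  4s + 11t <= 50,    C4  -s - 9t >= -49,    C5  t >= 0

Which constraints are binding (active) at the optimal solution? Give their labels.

Vertices and C = -11s - 3t:
  (422/65, 142/65) → C = -5068/65
  (2/3, 0) → C = -22/3
  (25/2, 0) → C = -275/2

The minimum is at (25/2, 0). Substituting into each constraint, equality holds for C3 and C5; the remaining constraints have slack.

C3 and C5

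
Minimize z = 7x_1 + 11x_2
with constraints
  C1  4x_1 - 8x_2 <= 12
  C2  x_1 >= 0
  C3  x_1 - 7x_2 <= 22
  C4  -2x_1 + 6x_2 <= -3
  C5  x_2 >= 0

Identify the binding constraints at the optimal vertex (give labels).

C4 and C5

Extreme points and z = 7x_1 + 11x_2:
  (6, 3/2) → z = 117/2
  (3, 0) → z = 21
  (3/2, 0) → z = 21/2

The minimum is at (3/2, 0). Substituting into each constraint, equality holds for C4 and C5; the remaining constraints have slack.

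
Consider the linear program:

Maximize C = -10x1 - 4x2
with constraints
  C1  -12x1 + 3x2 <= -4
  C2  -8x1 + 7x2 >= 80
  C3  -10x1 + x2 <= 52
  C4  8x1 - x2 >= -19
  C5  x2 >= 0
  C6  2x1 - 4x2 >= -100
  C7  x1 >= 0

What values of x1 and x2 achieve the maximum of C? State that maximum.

Feasible corners and C = -10x1 - 4x2:
  (67/15, 248/15) → C = -554/5
  (158/21, 604/21) → C = -1332/7
  (190/9, 320/9) → C = -1060/3

x1 = 67/15, x2 = 248/15, maximum C = -554/5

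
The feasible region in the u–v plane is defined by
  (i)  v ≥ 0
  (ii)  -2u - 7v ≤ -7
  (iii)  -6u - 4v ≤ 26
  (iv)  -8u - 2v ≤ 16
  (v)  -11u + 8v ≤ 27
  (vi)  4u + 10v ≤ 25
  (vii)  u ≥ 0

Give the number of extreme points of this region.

4

Intersecting each pair of boundary lines and keeping only the points that satisfy every inequality leaves:
  (7/2, 0)
  (25/4, 0)
  (0, 1)
  (0, 5/2)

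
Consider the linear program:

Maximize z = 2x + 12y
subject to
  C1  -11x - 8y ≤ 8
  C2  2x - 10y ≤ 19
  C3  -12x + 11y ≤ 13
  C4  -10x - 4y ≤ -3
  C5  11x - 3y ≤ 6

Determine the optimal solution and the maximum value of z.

At the optimal vertex, -12x + 11y = 13 and 11x - 3y = 6.
Solving simultaneously gives x = 21/17, y = 43/17.

x = 21/17, y = 43/17, maximum z = 558/17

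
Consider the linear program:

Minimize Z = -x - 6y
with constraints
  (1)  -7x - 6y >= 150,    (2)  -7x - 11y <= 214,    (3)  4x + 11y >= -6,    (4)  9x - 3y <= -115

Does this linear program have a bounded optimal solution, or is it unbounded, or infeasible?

unbounded

From the feasible point (-1614/53, 558/53), moving in the direction (-6, 7) keeps every constraint satisfied while Z decreases without bound.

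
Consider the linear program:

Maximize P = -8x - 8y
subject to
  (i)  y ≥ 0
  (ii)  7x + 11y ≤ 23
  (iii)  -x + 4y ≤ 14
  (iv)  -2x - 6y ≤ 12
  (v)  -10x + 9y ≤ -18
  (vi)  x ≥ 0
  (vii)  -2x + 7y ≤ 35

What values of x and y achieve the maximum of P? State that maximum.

Corner points and P = -8x - 8y:
  (23/7, 0) → P = -184/7
  (9/5, 0) → P = -72/5
  (405/173, 104/173) → P = -4072/173

The optimum lies where y = 0 and -10x + 9y = -18.
Solving simultaneously gives x = 9/5, y = 0.

x = 9/5, y = 0, maximum P = -72/5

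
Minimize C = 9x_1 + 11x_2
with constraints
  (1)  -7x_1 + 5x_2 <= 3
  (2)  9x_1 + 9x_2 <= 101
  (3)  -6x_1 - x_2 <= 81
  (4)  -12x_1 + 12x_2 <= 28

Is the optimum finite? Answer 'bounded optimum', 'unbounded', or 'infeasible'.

unbounded

From the feasible point (-408/37, -549/37), moving in the direction (1, -6) keeps every constraint satisfied while C decreases without bound.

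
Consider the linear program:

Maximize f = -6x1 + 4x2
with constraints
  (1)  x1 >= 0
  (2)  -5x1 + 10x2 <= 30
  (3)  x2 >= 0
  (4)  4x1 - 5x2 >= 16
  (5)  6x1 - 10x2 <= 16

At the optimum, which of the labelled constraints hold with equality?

Vertices and f = -6x1 + 4x2:
  (62/3, 40/3) → f = -212/3
  (46, 26) → f = -172
  (8, 16/5) → f = -176/5

The maximum is at (8, 16/5). Substituting into each constraint, equality holds for (4) and (5); the remaining constraints have slack.

(4) and (5)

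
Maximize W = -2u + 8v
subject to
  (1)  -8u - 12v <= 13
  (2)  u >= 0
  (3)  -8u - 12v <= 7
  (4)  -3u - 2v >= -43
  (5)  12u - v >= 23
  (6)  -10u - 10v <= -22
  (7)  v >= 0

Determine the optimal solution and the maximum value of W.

u = 89/27, v = 149/9, maximum W = 3398/27

Feasible corners and W = -2u + 8v:
  (89/27, 149/9) → W = 3398/27
  (43/3, 0) → W = -86/3
  (126/65, 17/65) → W = -116/65
  (11/5, 0) → W = -22/5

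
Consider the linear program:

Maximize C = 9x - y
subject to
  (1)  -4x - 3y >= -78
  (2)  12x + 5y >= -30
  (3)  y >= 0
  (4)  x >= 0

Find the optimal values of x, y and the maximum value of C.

At the optimal vertex, -4x - 3y = -78 and y = 0.
Solving simultaneously gives x = 39/2, y = 0.

x = 39/2, y = 0, maximum C = 351/2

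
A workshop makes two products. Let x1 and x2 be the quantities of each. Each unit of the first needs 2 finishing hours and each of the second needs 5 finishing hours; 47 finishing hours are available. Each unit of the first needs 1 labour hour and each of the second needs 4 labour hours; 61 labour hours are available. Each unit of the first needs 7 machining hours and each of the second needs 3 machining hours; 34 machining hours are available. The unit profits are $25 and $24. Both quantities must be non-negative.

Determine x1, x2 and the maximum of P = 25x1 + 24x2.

x1 = 1, x2 = 9, maximum P = 241

Extreme points and P = 25x1 + 24x2:
  (0, 0) → P = 0
  (0, 47/5) → P = 1128/5
  (34/7, 0) → P = 850/7
  (1, 9) → P = 241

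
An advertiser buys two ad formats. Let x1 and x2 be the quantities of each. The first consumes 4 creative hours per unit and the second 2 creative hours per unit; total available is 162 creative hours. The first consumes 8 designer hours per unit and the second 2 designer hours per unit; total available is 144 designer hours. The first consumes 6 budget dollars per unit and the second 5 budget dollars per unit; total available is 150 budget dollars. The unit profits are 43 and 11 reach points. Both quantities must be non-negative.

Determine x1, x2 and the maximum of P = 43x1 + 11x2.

Vertices and P = 43x1 + 11x2:
  (0, 0) → P = 0
  (0, 30) → P = 330
  (18, 0) → P = 774
  (15, 12) → P = 777

x1 = 15, x2 = 12, maximum P = 777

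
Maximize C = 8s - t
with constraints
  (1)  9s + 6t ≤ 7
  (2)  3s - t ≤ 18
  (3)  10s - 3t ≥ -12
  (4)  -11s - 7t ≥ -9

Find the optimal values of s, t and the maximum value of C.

Feasible corners and C = 8s - t:
  (-17/29, 178/87) → C = -586/87
  (5/3, -4/3) → C = 44/3
  (-66, -216) → C = -312
  (135/32, -171/32) → C = 1251/32

s = 135/32, t = -171/32, maximum C = 1251/32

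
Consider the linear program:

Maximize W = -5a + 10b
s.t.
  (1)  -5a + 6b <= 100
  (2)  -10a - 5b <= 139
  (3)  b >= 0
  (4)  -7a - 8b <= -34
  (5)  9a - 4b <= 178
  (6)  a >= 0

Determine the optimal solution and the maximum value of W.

a = 734/17, b = 895/17, maximum W = 5280/17

Vertices and W = -5a + 10b:
  (734/17, 895/17) → W = 5280/17
  (0, 50/3) → W = 500/3
  (34/7, 0) → W = -170/7
  (178/9, 0) → W = -890/9
  (0, 17/4) → W = 85/2

The binding constraints are -5a + 6b = 100 and 9a - 4b = 178.
Solving simultaneously gives a = 734/17, b = 895/17.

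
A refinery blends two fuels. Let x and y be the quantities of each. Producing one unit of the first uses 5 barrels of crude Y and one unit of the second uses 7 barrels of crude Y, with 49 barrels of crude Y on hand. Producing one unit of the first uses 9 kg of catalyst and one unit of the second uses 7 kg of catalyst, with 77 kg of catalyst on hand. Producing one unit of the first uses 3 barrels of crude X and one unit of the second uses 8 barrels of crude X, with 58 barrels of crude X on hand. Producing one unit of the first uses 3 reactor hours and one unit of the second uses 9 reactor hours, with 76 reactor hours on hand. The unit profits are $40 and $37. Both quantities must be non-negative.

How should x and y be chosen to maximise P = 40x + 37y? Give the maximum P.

x = 7, y = 2, maximum P = 354

Corner points and P = 40x + 37y:
  (0, 0) → P = 0
  (0, 7) → P = 259
  (77/9, 0) → P = 3080/9
  (7, 2) → P = 354

The optimum lies where 5x + 7y = 49 and 9x + 7y = 77.
Solving simultaneously gives x = 7, y = 2.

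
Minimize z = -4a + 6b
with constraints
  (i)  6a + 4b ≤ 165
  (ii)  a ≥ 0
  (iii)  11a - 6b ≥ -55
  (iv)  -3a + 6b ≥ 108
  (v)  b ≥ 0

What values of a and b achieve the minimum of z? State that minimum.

Feasible corners and z = -4a + 6b:
  (77/8, 429/16) → z = 979/8
  (93/8, 381/16) → z = 771/8
  (53/8, 341/16) → z = 811/8

a = 93/8, b = 381/16, minimum z = 771/8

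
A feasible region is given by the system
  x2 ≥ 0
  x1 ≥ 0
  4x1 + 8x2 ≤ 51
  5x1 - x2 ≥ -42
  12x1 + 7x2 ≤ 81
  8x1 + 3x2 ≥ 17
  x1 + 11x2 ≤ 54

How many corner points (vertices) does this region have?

Intersecting each pair of boundary lines and keeping only the points that satisfy every inequality leaves:
  (27/4, 0)
  (17/8, 0)
  (291/68, 72/17)
  (43/12, 55/12)
  (5/17, 83/17)

5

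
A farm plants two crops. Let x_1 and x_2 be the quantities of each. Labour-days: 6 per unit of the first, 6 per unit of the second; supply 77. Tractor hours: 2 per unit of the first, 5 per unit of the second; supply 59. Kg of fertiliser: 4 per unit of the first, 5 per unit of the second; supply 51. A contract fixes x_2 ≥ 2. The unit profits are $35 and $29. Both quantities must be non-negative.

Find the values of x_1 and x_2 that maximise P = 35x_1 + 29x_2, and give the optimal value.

x_1 = 41/4, x_2 = 2, maximum P = 1667/4

Vertices and P = 35x_1 + 29x_2:
  (0, 51/5) → P = 1479/5
  (0, 2) → P = 58
  (41/4, 2) → P = 1667/4

The binding constraints are 4x_1 + 5x_2 = 51 and x_2 = 2.
Solving simultaneously gives x_1 = 41/4, x_2 = 2.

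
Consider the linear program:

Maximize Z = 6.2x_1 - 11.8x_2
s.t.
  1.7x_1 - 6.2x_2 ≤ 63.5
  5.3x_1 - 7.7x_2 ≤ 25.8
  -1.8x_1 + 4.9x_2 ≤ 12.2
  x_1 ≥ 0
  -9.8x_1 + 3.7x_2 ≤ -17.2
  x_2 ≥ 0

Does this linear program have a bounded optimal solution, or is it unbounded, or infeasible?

bounded optimum

Feasible corners and Z = 6.2x_1 - 11.8x_2:
  (3148/173, 11110/1211) → Z = 27626/6055
  (258/53, 0) → Z = 7998/265
  (6471/2068, 3763/1034) → Z = -243433/10340
  (86/49, 0) → Z = 2666/245
The feasible region has finitely many vertices and no improving ray; the maximum is 7998/265 at (258/53, 0).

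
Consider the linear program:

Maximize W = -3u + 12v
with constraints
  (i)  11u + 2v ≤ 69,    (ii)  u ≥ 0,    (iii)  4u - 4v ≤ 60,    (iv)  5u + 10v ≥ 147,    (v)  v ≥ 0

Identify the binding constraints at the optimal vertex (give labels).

(i) and (ii)

Vertices and W = -3u + 12v:
  (0, 69/2) → W = 414
  (99/25, 318/25) → W = 3519/25
  (0, 147/10) → W = 882/5

The maximum is at (0, 69/2). Substituting into each constraint, equality holds for (i) and (ii); the remaining constraints have slack.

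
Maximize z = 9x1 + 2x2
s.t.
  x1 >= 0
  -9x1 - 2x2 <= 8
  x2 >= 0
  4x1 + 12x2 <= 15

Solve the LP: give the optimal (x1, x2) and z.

Extreme points and z = 9x1 + 2x2:
  (0, 0) → z = 0
  (0, 5/4) → z = 5/2
  (15/4, 0) → z = 135/4

x1 = 15/4, x2 = 0, maximum z = 135/4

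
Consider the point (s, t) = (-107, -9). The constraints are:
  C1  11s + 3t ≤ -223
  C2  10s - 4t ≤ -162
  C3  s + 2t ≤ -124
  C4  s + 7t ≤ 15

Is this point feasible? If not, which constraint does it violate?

C1: -1204 ≤ -223 ✓
C2: -1034 ≤ -162 ✓
C3: -125 ≤ -124 ✓
C4: -170 ≤ 15 ✓

feasible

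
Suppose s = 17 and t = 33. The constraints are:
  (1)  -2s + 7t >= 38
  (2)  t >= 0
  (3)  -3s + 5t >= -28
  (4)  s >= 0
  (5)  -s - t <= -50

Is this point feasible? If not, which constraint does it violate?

(1): 197 ≥ 38 ✓
(2): 33 ≥ 0 ✓
(3): 114 ≥ -28 ✓
(4): 17 ≥ 0 ✓
(5): -50 ≤ -50 ✓

feasible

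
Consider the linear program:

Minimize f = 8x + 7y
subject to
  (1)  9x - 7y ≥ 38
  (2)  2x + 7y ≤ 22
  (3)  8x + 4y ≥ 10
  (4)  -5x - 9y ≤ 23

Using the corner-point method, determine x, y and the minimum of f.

Feasible corners and f = 8x + 7y:
  (60/11, 122/77) → f = 602/11
  (111/46, -107/46) → f = 139/46
  (7/2, -9/2) → f = -7/2
The feasible region is unbounded (it extends along (7, -2), (9, -5)), but f strictly increases along every unbounded feasible direction, so there is no improving ray and the minimum is attained at a vertex.

The optimum lies where 8x + 4y = 10 and -5x - 9y = 23.
Solving simultaneously gives x = 7/2, y = -9/2.

x = 7/2, y = -9/2, minimum f = -7/2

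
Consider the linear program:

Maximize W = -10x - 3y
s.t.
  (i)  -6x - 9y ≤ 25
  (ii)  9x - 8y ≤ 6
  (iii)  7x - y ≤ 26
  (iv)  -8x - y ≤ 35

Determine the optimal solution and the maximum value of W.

x = -145/33, y = 5/33, maximum W = 1435/33

Corner points and W = -10x - 3y:
  (-146/129, -87/43) → W = 2243/129
  (-145/33, 5/33) → W = 1435/33
  (202/47, 192/47) → W = -2596/47
The feasible region is unbounded (it extends along (-1, 8), (1, 7)), but W strictly decreases along every unbounded feasible direction, so there is no improving ray and the maximum is attained at a vertex.

The optimum lies where -6x - 9y = 25 and -8x - y = 35.
Solving simultaneously gives x = -145/33, y = 5/33.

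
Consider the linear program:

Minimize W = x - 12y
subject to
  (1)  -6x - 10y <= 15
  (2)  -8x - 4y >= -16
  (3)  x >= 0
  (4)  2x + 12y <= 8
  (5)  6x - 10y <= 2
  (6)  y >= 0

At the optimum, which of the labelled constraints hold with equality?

Corner points and W = x - 12y:
  (0, 2/3) → W = -8
  (0, 0) → W = 0
  (26/23, 11/23) → W = -106/23
  (1/3, 0) → W = 1/3

The minimum is at (0, 2/3). Substituting into each constraint, equality holds for (3) and (4); the remaining constraints have slack.

(3) and (4)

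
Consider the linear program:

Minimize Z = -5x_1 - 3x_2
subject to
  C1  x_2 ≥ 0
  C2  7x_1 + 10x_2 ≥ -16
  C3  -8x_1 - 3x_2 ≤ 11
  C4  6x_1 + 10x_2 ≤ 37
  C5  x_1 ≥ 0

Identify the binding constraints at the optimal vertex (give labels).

C1 and C4

Extreme points and Z = -5x_1 - 3x_2:
  (37/6, 0) → Z = -185/6
  (0, 0) → Z = 0
  (0, 37/10) → Z = -111/10

The minimum is at (37/6, 0). Substituting into each constraint, equality holds for C1 and C4; the remaining constraints have slack.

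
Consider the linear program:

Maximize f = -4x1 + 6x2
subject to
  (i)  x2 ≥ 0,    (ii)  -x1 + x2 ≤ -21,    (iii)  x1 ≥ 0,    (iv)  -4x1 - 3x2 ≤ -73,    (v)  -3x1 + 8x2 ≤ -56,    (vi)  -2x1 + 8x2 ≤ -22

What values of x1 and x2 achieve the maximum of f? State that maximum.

x1 = 112/5, x2 = 7/5, maximum f = -406/5

Feasible corners and f = -4x1 + 6x2:
  (21, 0) → f = -84
  (112/5, 7/5) → f = -406/5
  (34, 23/4) → f = -203/2
The feasible region is unbounded (it extends along (1, 0), (4, 1)), but f strictly decreases along every unbounded feasible direction, so there is no improving ray and the maximum is attained at a vertex.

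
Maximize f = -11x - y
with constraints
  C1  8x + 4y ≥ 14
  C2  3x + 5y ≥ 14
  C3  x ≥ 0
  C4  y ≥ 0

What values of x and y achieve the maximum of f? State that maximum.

x = 0, y = 7/2, maximum f = -7/2

Corner points and f = -11x - y:
  (1/2, 5/2) → f = -8
  (0, 7/2) → f = -7/2
  (14/3, 0) → f = -154/3
The feasible region is unbounded (it extends along (0, 1), (1, 0)), but f strictly decreases along every unbounded feasible direction, so there is no improving ray and the maximum is attained at a vertex.

The binding constraints are 8x + 4y = 14 and x = 0.
Solving simultaneously gives x = 0, y = 7/2.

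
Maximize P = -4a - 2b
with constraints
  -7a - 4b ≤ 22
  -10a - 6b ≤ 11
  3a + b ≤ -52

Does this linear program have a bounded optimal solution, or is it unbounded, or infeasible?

From the feasible point (-44, 143/2), moving in the direction (-4, 7) keeps every constraint satisfied while P increases without bound.

unbounded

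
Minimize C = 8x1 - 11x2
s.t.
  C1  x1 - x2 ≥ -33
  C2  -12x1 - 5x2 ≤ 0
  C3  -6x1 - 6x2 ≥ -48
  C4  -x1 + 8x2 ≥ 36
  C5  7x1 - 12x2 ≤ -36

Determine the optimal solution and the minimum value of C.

Vertices and C = 8x1 - 11x2:
  (-40/7, 96/7) → C = -1376/7
  (-180/101, 432/101) → C = -6192/101
  (28/9, 44/9) → C = -260/9

The binding constraints are -12x1 - 5x2 = 0 and -6x1 - 6x2 = -48.
Solving simultaneously gives x1 = -40/7, x2 = 96/7.

x1 = -40/7, x2 = 96/7, minimum C = -1376/7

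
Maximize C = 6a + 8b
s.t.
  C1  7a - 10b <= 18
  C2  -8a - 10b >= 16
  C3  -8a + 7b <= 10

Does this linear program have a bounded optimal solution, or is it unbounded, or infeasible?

Feasible corners and C = 6a + 8b:
  (2/15, -128/75) → C = -964/75
  (-226/31, -214/31) → C = -3068/31
  (-53/34, -6/17) → C = -207/17
The feasible region has finitely many vertices and no improving ray; the maximum is -207/17 at (-53/34, -6/17).

bounded optimum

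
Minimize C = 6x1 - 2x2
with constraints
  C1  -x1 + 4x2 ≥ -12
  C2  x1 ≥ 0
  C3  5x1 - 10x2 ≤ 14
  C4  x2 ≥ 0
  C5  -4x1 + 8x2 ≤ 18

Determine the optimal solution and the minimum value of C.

x1 = 0, x2 = 9/4, minimum C = -9/2

Vertices and C = 6x1 - 2x2:
  (0, 0) → C = 0
  (0, 9/4) → C = -9/2
  (14/5, 0) → C = 84/5
The feasible region is unbounded (it extends along (2, 1)), but C strictly increases along every unbounded feasible direction, so there is no improving ray and the minimum is attained at a vertex.

The binding constraints are x1 = 0 and -4x1 + 8x2 = 18.
Solving simultaneously gives x1 = 0, x2 = 9/4.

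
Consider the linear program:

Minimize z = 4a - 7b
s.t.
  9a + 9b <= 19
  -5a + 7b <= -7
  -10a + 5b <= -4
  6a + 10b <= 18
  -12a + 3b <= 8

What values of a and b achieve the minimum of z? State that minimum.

a = 49/27, b = 8/27, minimum z = 140/27

Feasible corners and z = 4a - 7b:
  (49/27, 8/27) → z = 140/27
  (-7/45, -10/9) → z = 322/45
  (-26/15, -64/15) → z = 344/15
The feasible region is unbounded (it extends along (-1, -4), (1, -1)), but z strictly increases along every unbounded feasible direction, so there is no improving ray and the minimum is attained at a vertex.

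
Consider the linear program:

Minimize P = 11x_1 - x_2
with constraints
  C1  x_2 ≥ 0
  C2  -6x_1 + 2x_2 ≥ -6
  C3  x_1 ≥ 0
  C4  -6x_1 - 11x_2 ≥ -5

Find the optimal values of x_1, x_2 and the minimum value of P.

x_1 = 0, x_2 = 5/11, minimum P = -5/11

Corner points and P = 11x_1 - x_2:
  (0, 0) → P = 0
  (5/6, 0) → P = 55/6
  (0, 5/11) → P = -5/11

The optimum lies where x_1 = 0 and -6x_1 - 11x_2 = -5.
Solving simultaneously gives x_1 = 0, x_2 = 5/11.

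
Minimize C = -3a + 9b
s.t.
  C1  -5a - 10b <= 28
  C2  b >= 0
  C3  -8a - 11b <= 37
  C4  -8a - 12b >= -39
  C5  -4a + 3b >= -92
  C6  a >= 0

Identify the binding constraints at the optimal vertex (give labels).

Vertices and C = -3a + 9b:
  (39/8, 0) → C = -117/8
  (0, 0) → C = 0
  (0, 13/4) → C = 117/4

The minimum is at (39/8, 0). Substituting into each constraint, equality holds for C2 and C4; the remaining constraints have slack.

C2 and C4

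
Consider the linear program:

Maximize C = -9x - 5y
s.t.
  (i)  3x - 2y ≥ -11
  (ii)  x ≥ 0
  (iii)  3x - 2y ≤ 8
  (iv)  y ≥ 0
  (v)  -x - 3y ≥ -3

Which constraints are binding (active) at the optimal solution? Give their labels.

Vertices and C = -9x - 5y:
  (0, 0) → C = 0
  (0, 1) → C = -5
  (8/3, 0) → C = -24
  (30/11, 1/11) → C = -25

The maximum is at (0, 0). Substituting into each constraint, equality holds for (ii) and (iv); the remaining constraints have slack.

(ii) and (iv)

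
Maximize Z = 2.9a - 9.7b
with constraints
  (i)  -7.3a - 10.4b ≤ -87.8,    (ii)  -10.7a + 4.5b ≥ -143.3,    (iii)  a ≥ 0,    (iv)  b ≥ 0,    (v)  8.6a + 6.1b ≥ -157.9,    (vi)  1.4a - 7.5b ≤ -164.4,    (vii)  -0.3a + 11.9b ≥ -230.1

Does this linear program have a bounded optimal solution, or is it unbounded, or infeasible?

Extreme points and Z = 2.9a - 9.7b:
  (12097/493, 39194/1479) → Z = -2749379/14790
  (0, 21.92) → Z = -212.624
The feasible region has finitely many vertices and no improving ray; the maximum is -2749379/14790 at (12097/493, 39194/1479).

bounded optimum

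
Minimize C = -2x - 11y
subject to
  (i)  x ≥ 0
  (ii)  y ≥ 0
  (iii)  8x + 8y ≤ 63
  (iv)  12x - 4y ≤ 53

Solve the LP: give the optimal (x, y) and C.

x = 0, y = 63/8, minimum C = -693/8

At the optimal vertex, x = 0 and 8x + 8y = 63.
Solving simultaneously gives x = 0, y = 63/8.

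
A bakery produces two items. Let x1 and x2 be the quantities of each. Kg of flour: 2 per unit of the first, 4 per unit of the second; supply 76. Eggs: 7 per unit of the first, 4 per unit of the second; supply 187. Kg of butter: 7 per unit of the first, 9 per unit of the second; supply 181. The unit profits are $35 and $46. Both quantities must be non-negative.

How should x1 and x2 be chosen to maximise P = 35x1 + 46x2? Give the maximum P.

x1 = 4, x2 = 17, maximum P = 922

Extreme points and P = 35x1 + 46x2:
  (0, 0) → P = 0
  (0, 19) → P = 874
  (181/7, 0) → P = 905
  (4, 17) → P = 922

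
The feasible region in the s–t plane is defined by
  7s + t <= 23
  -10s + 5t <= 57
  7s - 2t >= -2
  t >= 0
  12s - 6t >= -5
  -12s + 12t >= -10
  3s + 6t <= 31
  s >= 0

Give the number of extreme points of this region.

6

Intersecting each pair of boundary lines and keeping only the points that satisfy every inequality leaves:
  (143/48, 103/48)
  (107/39, 148/39)
  (5/6, 0)
  (0, 0)
  (26/15, 43/10)
  (0, 5/6)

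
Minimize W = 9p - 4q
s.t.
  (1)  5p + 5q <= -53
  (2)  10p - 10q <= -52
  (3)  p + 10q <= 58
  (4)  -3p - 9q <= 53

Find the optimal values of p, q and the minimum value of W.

p = -1052/21, q = 227/21, minimum W = -10376/21

Vertices and W = 9p - 4q:
  (-79/10, -27/10) → W = -603/10
  (-164/9, 343/45) → W = -8752/45
  (-499/60, -187/60) → W = -3743/60
  (-1052/21, 227/21) → W = -10376/21

At the optimal vertex, p + 10q = 58 and -3p - 9q = 53.
Solving simultaneously gives p = -1052/21, q = 227/21.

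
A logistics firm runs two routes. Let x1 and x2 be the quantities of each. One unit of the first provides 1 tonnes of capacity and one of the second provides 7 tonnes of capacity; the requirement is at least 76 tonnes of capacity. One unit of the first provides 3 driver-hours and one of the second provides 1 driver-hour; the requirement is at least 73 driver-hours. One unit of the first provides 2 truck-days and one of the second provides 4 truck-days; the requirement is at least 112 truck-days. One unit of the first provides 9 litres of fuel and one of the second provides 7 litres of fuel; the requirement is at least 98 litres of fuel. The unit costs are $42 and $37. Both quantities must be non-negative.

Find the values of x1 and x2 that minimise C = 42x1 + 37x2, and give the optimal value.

x1 = 18, x2 = 19, minimum C = 1459

Feasible corners and C = 42x1 + 37x2:
  (0, 73) → C = 2701
  (76, 0) → C = 3192
  (48, 4) → C = 2164
  (18, 19) → C = 1459
The feasible region is unbounded (it extends along (0, 1), (1, 0)), but C strictly increases along every unbounded feasible direction, so there is no improving ray and the minimum is attained at a vertex.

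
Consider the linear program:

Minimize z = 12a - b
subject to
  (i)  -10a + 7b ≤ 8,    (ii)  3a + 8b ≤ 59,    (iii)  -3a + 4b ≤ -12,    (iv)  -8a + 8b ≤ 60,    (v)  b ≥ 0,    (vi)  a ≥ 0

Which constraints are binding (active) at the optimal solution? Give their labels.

(iii) and (v)

Extreme points and z = 12a - b:
  (83/9, 47/12) → z = 427/4
  (59/3, 0) → z = 236
  (4, 0) → z = 48

The minimum is at (4, 0). Substituting into each constraint, equality holds for (iii) and (v); the remaining constraints have slack.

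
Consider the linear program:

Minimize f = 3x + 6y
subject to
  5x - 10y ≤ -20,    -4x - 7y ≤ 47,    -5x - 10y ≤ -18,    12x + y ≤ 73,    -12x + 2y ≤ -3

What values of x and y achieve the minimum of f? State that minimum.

x = 7/11, y = 51/22, minimum f = 174/11

Corner points and f = 3x + 6y:
  (142/25, 121/25) → f = 1152/25
  (7/11, 51/22) → f = 174/11
  (149/36, 70/3) → f = 1829/12

The optimum lies where 5x - 10y = -20 and -12x + 2y = -3.
Solving simultaneously gives x = 7/11, y = 51/22.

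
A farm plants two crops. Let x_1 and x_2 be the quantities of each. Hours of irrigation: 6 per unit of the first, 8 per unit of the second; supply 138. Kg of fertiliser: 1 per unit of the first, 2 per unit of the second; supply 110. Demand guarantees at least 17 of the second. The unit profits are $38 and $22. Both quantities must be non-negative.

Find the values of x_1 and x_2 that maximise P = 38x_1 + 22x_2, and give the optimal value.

x_1 = 1/3, x_2 = 17, maximum P = 1160/3

Corner points and P = 38x_1 + 22x_2:
  (0, 69/4) → P = 759/2
  (0, 17) → P = 374
  (1/3, 17) → P = 1160/3

The optimum lies where 6x_1 + 8x_2 = 138 and x_2 = 17.
Solving simultaneously gives x_1 = 1/3, x_2 = 17.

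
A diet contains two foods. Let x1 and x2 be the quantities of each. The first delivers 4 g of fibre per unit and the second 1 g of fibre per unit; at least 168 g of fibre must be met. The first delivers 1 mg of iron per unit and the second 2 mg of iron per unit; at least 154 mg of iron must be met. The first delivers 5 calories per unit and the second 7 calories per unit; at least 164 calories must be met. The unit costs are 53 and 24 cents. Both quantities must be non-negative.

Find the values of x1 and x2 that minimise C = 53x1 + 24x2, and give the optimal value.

x1 = 26, x2 = 64, minimum C = 2914

Feasible corners and C = 53x1 + 24x2:
  (0, 168) → C = 4032
  (154, 0) → C = 8162
  (26, 64) → C = 2914
The feasible region is unbounded (it extends along (0, 1), (1, 0)), but C strictly increases along every unbounded feasible direction, so there is no improving ray and the minimum is attained at a vertex.

The optimum lies where 4x1 + x2 = 168 and x1 + 2x2 = 154.
Solving simultaneously gives x1 = 26, x2 = 64.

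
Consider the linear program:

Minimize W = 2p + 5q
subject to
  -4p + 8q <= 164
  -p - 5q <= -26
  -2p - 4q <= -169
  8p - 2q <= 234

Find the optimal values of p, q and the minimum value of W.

Feasible corners and W = 2p + 5q:
  (87/4, 251/8) → W = 1603/8
  (275/7, 281/7) → W = 1955/7
  (637/18, 221/9) → W = 1742/9

p = 637/18, q = 221/9, minimum W = 1742/9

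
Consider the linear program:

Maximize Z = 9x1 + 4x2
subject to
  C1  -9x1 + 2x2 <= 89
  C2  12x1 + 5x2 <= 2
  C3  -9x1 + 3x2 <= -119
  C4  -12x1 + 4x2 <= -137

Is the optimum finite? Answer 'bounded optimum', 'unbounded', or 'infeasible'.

bounded optimum

Corner points and Z = 9x1 + 4x2:
  (-505/9, -208) → Z = -1337
  (601/81, -470/27) → Z = -77/27
The feasible region has finitely many vertices and no improving ray; the maximum is -77/27 at (601/81, -470/27).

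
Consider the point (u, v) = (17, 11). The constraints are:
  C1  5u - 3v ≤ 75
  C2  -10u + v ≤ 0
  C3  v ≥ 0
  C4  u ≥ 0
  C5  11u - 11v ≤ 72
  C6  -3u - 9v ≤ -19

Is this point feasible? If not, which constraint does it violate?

feasible

C1: 52 ≤ 75 ✓
C2: -159 ≤ 0 ✓
C3: 11 ≥ 0 ✓
C4: 17 ≥ 0 ✓
C5: 66 ≤ 72 ✓
C6: -150 ≤ -19 ✓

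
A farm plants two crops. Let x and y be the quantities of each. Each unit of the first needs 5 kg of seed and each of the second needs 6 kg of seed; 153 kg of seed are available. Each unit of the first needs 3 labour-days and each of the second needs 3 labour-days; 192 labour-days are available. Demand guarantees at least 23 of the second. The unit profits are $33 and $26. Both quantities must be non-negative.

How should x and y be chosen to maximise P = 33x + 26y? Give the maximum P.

x = 3, y = 23, maximum P = 697

Vertices and P = 33x + 26y:
  (0, 51/2) → P = 663
  (0, 23) → P = 598
  (3, 23) → P = 697

The optimum lies where 5x + 6y = 153 and y = 23.
Solving simultaneously gives x = 3, y = 23.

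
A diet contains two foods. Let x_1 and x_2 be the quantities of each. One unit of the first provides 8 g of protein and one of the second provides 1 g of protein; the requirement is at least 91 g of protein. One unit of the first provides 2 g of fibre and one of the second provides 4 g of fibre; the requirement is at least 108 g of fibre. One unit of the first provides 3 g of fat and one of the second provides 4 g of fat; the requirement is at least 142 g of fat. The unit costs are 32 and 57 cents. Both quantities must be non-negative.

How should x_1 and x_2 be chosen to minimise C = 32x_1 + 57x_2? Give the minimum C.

x_1 = 34, x_2 = 10, minimum C = 1658

Vertices and C = 32x_1 + 57x_2:
  (0, 91) → C = 5187
  (54, 0) → C = 1728
  (222/29, 863/29) → C = 56295/29
  (34, 10) → C = 1658
The feasible region is unbounded (it extends along (0, 1), (1, 0)), but C strictly increases along every unbounded feasible direction, so there is no improving ray and the minimum is attained at a vertex.

The binding constraints are 2x_1 + 4x_2 = 108 and 3x_1 + 4x_2 = 142.
Solving simultaneously gives x_1 = 34, x_2 = 10.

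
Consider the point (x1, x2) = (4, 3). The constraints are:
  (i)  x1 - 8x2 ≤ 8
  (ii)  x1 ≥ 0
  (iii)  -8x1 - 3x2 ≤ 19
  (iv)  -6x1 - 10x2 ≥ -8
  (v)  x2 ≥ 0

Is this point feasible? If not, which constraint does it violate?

not feasible — violates (iv)

Constraint (iv): -6x1 - 10x2 = -54, which is not ≥ -8. All other constraints are satisfied.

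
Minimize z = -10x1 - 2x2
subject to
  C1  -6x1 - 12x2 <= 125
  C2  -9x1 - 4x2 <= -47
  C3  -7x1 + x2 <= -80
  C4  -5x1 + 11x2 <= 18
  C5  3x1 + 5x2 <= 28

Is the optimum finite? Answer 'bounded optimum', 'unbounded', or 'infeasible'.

Feasible corners and z = -10x1 - 2x2:
  (38/3, -67/4) → z = -559/6
  (961/6, -181/2) → z = -4262/3
  (367/37, -391/37) → z = -2888/37
  (214/19, -22/19) → z = -2096/19
The feasible region has finitely many vertices and no improving ray; the minimum is -4262/3 at (961/6, -181/2).

bounded optimum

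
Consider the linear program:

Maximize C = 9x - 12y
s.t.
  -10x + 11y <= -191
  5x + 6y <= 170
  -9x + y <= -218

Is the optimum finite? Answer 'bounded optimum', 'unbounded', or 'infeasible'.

unbounded

From the feasible point (3016/115, 149/23), moving in the direction (6, -5) keeps every constraint satisfied while C increases without bound.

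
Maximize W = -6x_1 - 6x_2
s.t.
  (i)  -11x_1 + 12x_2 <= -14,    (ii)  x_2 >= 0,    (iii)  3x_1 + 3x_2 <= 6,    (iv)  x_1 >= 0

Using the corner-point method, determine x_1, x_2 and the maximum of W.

Vertices and W = -6x_1 - 6x_2:
  (14/11, 0) → W = -84/11
  (38/23, 8/23) → W = -12
  (2, 0) → W = -12

The optimum lies where -11x_1 + 12x_2 = -14 and x_2 = 0.
Solving simultaneously gives x_1 = 14/11, x_2 = 0.

x_1 = 14/11, x_2 = 0, maximum W = -84/11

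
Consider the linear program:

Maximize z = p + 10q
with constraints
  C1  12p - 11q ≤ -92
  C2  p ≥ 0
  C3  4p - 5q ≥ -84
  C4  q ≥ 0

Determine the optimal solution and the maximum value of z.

Vertices and z = p + 10q:
  (0, 92/11) → z = 920/11
  (29, 40) → z = 429
  (0, 84/5) → z = 168

At the optimal vertex, 12p - 11q = -92 and 4p - 5q = -84.
Solving simultaneously gives p = 29, q = 40.

p = 29, q = 40, maximum z = 429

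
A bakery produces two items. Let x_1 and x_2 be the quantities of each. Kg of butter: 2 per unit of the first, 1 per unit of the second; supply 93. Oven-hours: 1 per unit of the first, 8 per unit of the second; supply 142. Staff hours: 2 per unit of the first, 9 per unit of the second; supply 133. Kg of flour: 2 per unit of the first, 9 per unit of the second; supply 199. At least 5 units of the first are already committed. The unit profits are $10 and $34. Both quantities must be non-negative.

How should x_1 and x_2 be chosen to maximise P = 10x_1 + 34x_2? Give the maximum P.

Extreme points and P = 10x_1 + 34x_2:
  (93/2, 0) → P = 465
  (5, 0) → P = 50
  (44, 5) → P = 610
  (5, 41/3) → P = 1544/3

x_1 = 44, x_2 = 5, maximum P = 610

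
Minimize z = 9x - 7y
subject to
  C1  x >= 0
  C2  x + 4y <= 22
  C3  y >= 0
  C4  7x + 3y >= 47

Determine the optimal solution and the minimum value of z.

Vertices and z = 9x - 7y:
  (22, 0) → z = 198
  (122/25, 107/25) → z = 349/25
  (47/7, 0) → z = 423/7

At the optimal vertex, x + 4y = 22 and 7x + 3y = 47.
Solving simultaneously gives x = 122/25, y = 107/25.

x = 122/25, y = 107/25, minimum z = 349/25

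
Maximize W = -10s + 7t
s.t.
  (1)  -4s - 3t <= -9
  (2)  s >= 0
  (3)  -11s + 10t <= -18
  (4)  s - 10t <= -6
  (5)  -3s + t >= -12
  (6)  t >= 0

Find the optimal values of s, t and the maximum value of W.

s = 12/5, t = 21/25, maximum W = -453/25

The binding constraints are -11s + 10t = -18 and s - 10t = -6.
Solving simultaneously gives s = 12/5, t = 21/25.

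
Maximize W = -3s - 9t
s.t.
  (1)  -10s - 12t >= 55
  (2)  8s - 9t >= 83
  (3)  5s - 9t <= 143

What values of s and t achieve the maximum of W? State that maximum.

Corner points and W = -3s - 9t:
  (167/62, -635/93) → W = 3309/62
  (407/50, -341/30) → W = 1947/25
  (-20, -27) → W = 303

The binding constraints are 8s - 9t = 83 and 5s - 9t = 143.
Solving simultaneously gives s = -20, t = -27.

s = -20, t = -27, maximum W = 303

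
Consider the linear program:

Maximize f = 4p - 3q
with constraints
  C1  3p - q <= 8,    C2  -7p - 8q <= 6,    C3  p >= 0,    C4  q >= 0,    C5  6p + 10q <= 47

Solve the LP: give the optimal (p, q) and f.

p = 8/3, q = 0, maximum f = 32/3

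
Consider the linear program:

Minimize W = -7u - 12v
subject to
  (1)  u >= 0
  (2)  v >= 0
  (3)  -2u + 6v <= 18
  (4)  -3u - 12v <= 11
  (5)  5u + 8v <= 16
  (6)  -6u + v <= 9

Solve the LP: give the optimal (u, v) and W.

u = 0, v = 2, minimum W = -24

Corner points and W = -7u - 12v:
  (0, 0) → W = 0
  (0, 2) → W = -24
  (16/5, 0) → W = -112/5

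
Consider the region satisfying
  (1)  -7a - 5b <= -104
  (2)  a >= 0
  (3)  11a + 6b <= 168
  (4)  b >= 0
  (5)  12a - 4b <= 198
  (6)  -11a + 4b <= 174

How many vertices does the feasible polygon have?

Intersecting each pair of boundary lines and keeping only the points that satisfy every inequality leaves:
  (0, 104/5)
  (104/7, 0)
  (0, 28)
  (168/11, 0)

4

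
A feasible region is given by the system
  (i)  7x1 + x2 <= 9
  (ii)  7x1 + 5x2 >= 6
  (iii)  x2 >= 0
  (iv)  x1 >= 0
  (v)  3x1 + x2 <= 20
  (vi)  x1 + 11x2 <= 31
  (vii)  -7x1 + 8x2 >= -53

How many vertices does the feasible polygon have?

Pairwise boundary intersections that survive every other constraint:
  (9/7, 0)
  (17/19, 52/19)
  (6/7, 0)
  (0, 6/5)
  (0, 31/11)

5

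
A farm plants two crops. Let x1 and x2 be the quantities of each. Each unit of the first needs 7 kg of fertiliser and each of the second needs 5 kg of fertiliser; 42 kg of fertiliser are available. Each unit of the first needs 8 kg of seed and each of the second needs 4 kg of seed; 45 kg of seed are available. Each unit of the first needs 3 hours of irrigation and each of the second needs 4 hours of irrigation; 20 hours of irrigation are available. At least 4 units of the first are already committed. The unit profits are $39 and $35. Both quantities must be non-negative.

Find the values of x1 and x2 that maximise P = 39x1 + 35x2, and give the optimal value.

Feasible corners and P = 39x1 + 35x2:
  (45/8, 0) → P = 1755/8
  (4, 0) → P = 156
  (5, 5/4) → P = 955/4
  (4, 2) → P = 226

The binding constraints are 8x1 + 4x2 = 45 and 3x1 + 4x2 = 20.
Solving simultaneously gives x1 = 5, x2 = 5/4.

x1 = 5, x2 = 5/4, maximum P = 955/4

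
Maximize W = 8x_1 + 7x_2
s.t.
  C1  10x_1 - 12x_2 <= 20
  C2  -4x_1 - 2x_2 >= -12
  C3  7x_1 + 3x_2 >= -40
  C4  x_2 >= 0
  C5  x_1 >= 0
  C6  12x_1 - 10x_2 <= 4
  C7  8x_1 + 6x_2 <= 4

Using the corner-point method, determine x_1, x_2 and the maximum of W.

x_1 = 0, x_2 = 2/3, maximum W = 14/3

Feasible corners and W = 8x_1 + 7x_2:
  (0, 0) → W = 0
  (1/3, 0) → W = 8/3
  (0, 2/3) → W = 14/3
  (8/19, 2/19) → W = 78/19

At the optimal vertex, x_1 = 0 and 8x_1 + 6x_2 = 4.
Solving simultaneously gives x_1 = 0, x_2 = 2/3.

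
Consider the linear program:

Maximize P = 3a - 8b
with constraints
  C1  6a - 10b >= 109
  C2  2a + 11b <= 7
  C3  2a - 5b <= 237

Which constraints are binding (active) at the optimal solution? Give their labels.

C1 and C3

Corner points and P = 3a - 8b:
  (1269/86, -88/43) → P = 5215/86
  (-365/2, -602/5) → P = 4157/10
  (1321/16, -115/8) → P = 5803/16

The maximum is at (-365/2, -602/5). Substituting into each constraint, equality holds for C1 and C3; the remaining constraints have slack.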